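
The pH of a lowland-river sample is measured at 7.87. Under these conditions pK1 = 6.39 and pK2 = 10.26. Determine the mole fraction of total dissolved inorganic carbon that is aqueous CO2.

α₀ = 1 / (1 + K1/[H⁺] + K1K2/[H⁺]²) = 1 / (1 + 10^+1.48 + 10^-0.91)
   = 1 / (1 + 30.200 + 0.12303) = 1/31.323 = 0.03193

α₀ = 0.0319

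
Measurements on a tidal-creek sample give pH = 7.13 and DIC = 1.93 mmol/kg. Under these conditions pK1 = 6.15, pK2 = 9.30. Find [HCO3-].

[HCO3⁻] = 1.74 mmol/kg

α₁ = 1 / (1 + [H⁺]/K1 + K2/[H⁺]) = 1 / (1 + 10^-0.98 + 10^-2.17)
   = 1 / (1 + 0.10471 + 0.0067608) = 1/1.1115 = 0.8997
[HCO3⁻] = α₁ × DIC = 0.8997 × 1.93 = 1.74 mmol/kg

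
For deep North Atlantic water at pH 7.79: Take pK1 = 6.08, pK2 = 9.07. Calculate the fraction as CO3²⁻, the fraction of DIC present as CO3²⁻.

α₂ = 1 / (1 + [H⁺]/K2 + [H⁺]²/(K1K2)) = 1 / (1 + 10^+1.28 + 10^-0.43)
   = 1 / (1 + 19.055 + 0.37154) = 1/20.426 = 0.04896

α₂ = 0.0490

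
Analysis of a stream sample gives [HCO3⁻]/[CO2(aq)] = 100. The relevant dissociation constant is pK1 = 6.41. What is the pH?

From K1 = [H⁺][HCO3⁻]/[CO2(aq)]:  pH = pK1 + log₁₀([HCO3⁻]/[CO2(aq)])
log₁₀(100) = +2.000
pH = 6.41 + (+2.000) = 8.41

pH = 8.41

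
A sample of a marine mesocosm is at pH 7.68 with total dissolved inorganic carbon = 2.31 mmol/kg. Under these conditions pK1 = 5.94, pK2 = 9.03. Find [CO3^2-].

[CO3²⁻] = 0.0971 mmol/kg

α₂ = 1 / (1 + [H⁺]/K2 + [H⁺]²/(K1K2)) = 1 / (1 + 10^+1.35 + 10^-0.39)
   = 1 / (1 + 22.387 + 0.40738) = 1/23.795 = 0.04203
[CO3²⁻] = α₂ × DIC = 0.04203 × 2.31 = 0.0971 mmol/kg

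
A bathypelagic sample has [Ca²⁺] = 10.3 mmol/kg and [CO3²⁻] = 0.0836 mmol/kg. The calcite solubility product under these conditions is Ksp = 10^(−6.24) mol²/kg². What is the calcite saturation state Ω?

Ksp = 10^(−6.24) = 5.754×10^-7
Ω = [Ca²⁺][CO3²⁻]/Ksp = (10.3×10^-3)(0.0836×10^-3) / 5.754×10^-7 = 1.50

Ω = 1.50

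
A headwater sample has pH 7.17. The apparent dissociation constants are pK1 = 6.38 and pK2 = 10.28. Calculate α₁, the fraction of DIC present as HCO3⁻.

α₁ = 1 / (1 + [H⁺]/K1 + K2/[H⁺]) = 1 / (1 + 10^-0.79 + 10^-3.11)
   = 1 / (1 + 0.16218 + 0.00077625) = 1/1.1630 = 0.8599

α₁ = 0.860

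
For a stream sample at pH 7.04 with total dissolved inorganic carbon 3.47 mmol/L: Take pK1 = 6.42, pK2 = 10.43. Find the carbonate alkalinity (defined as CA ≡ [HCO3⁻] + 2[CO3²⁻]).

CA = 2.80 mmol/L

CA = [HCO3⁻] + 2[CO3²⁻] = (α₁ + 2α₂)·DIC
At pH 7.04: [H⁺]/K1 = 10^-0.62 = 0.23988, K2/[H⁺] = 10^-3.39 = 0.00040738
α₁ = 1/(1 + 0.23988 + 0.00040738) = 1/1.2403 = 0.8063; α₂ = α₁·K2/[H⁺] = 0.0003285
α₁ + 2α₂ = 0.8069
CA = 0.8069 × 3.47 = 2.80 mmol/L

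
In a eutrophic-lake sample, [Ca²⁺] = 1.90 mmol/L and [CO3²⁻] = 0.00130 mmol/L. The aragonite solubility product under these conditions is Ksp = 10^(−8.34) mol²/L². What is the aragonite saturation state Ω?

Ω = 0.540

Ksp = 10^(−8.34) = 4.571×10^-9
Ω = [Ca²⁺][CO3²⁻]/Ksp = (1.90×10^-3)(0.00130×10^-3) / 4.571×10^-9 = 0.540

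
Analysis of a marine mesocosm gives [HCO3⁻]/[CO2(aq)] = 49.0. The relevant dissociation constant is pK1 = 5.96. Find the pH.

From K1 = [H⁺][HCO3⁻]/[CO2(aq)]:  pH = pK1 + log₁₀([HCO3⁻]/[CO2(aq)])
log₁₀(49.0) = +1.690
pH = 5.96 + (+1.690) = 7.65

pH = 7.65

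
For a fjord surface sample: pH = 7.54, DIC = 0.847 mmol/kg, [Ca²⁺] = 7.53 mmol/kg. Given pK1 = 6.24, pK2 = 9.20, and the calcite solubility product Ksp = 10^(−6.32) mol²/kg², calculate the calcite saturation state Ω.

α₂ = 1 / (1 + [H⁺]/K2 + [H⁺]²/(K1K2)) = 1 / (1 + 10^+1.66 + 10^+0.36)
   = 1 / (1 + 45.709 + 2.2909) = 1/49.000 = 0.02041
[CO3²⁻] = α₂ × DIC = 0.02041 × 0.847 = 0.01729 mmol/kg = 17.29 μmol/kg
Ksp = 10^(−6.32) = 4.786×10^-7
Ω = [Ca²⁺][CO3²⁻]/Ksp = (7.53×10^-3)(1.729×10^-5) / 4.786×10^-7 = 0.272

Ω = 0.272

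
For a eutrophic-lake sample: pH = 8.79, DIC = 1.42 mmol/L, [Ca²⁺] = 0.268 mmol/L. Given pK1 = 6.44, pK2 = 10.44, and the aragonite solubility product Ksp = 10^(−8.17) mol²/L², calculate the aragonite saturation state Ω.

Ω = 1.23

α₂ = 1 / (1 + [H⁺]/K2 + [H⁺]²/(K1K2)) = 1 / (1 + 10^+1.65 + 10^-0.70)
   = 1 / (1 + 44.668 + 0.19953) = 1/45.868 = 0.02180
[CO3²⁻] = α₂ × DIC = 0.02180 × 1.42 = 0.03096 mmol/L
Ksp = 10^(−8.17) = 6.761×10^-9
Ω = [Ca²⁺][CO3²⁻]/Ksp = (0.268×10^-3)(3.096×10^-5) / 6.761×10^-9 = 1.23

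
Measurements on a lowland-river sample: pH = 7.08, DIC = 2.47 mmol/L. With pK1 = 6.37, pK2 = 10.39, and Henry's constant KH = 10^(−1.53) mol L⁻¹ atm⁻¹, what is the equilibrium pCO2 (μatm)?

α₀ = 1 / (1 + K1/[H⁺] + K1K2/[H⁺]²) = 1 / (1 + 10^+0.71 + 10^-2.60)
   = 1 / (1 + 5.1286 + 0.0025119) = 1/6.1311 = 0.1631
[CO2*] = α₀ × DIC = 0.1631 × 2.47 = 0.4029 mmol/L
pCO2 = [CO2*]/KH = 4.029×10^-4 / 2.951×10^-2 = 1.37×10^4 μatm

pCO2 = 1.37×10^4 μatm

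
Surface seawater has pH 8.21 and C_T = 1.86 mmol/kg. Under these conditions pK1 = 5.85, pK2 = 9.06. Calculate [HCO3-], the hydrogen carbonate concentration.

[HCO3⁻] = 1.62 mmol/kg

α₁ = 1 / (1 + [H⁺]/K1 + K2/[H⁺]) = 1 / (1 + 10^-2.36 + 10^-0.85)
   = 1 / (1 + 0.0043652 + 0.14125) = 1/1.1456 = 0.8729
[HCO3⁻] = α₁ × DIC = 0.8729 × 1.86 = 1.62 mmol/kg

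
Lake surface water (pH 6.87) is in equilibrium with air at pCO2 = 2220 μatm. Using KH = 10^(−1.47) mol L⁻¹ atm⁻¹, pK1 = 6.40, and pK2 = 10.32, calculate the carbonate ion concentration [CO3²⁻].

[CO2*] = KH · pCO2 = 10^(−1.47) × 2220×10^-6 = 7.522×10^-5 mol/L
α₀ = 1/(1 + K1/[H⁺] + K1K2/[H⁺]²) = 1/(1 + 10^+0.47 + 10^-2.98) = 0.2530
DIC = [CO2*]/α₀ = 7.522×10^-5 / 0.2530 = 0.2973 mmol/L
[CO3²⁻] = α₂·DIC; α₂ = 0.0002649, so [CO3²⁻] = 0.0002649 × 0.2973 = 7.88×10^-5 mmol/L = 0.0788 μmol/L

[CO3²⁻] = 0.0788 μmol/L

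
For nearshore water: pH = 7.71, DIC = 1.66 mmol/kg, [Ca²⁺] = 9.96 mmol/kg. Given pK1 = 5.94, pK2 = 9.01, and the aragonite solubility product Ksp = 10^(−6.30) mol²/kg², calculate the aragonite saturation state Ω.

Ω = 1.55

α₂ = 1 / (1 + [H⁺]/K2 + [H⁺]²/(K1K2)) = 1 / (1 + 10^+1.30 + 10^-0.47)
   = 1 / (1 + 19.953 + 0.33884) = 1/21.291 = 0.04697
[CO3²⁻] = α₂ × DIC = 0.04697 × 1.66 = 0.07797 mmol/kg
Ksp = 10^(−6.30) = 5.012×10^-7
Ω = [Ca²⁺][CO3²⁻]/Ksp = (9.96×10^-3)(7.797×10^-5) / 5.012×10^-7 = 1.55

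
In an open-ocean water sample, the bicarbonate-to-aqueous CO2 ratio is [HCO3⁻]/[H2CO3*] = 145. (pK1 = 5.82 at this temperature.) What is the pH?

pH = 7.98

From K1 = [H⁺][HCO3⁻]/[H2CO3*]:  pH = pK1 + log₁₀([HCO3⁻]/[H2CO3*])
log₁₀(145) = +2.161
pH = 5.82 + (+2.161) = 7.98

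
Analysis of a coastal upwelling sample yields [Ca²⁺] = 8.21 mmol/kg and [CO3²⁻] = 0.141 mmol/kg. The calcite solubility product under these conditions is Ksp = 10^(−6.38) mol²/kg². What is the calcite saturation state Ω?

Ω = 2.78

Ksp = 10^(−6.38) = 4.169×10^-7
Ω = [Ca²⁺][CO3²⁻]/Ksp = (8.21×10^-3)(0.141×10^-3) / 4.169×10^-7 = 2.78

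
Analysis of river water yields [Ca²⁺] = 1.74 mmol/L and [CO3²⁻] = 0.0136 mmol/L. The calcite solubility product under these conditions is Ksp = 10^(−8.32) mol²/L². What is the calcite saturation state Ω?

Ksp = 10^(−8.32) = 4.786×10^-9
Ω = [Ca²⁺][CO3²⁻]/Ksp = (1.74×10^-3)(0.0136×10^-3) / 4.786×10^-9 = 4.94

Ω = 4.94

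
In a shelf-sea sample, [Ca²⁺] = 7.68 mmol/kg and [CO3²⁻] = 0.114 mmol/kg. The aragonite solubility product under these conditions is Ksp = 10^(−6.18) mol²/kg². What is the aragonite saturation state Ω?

Ksp = 10^(−6.18) = 6.607×10^-7
Ω = [Ca²⁺][CO3²⁻]/Ksp = (7.68×10^-3)(0.114×10^-3) / 6.607×10^-7 = 1.33

Ω = 1.33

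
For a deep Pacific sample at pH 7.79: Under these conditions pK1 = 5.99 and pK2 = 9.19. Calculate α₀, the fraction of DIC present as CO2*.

α₀ = 1 / (1 + K1/[H⁺] + K1K2/[H⁺]²) = 1 / (1 + 10^+1.80 + 10^+0.40)
   = 1 / (1 + 63.096 + 2.5119) = 1/66.608 = 0.01501

α₀ = 0.0150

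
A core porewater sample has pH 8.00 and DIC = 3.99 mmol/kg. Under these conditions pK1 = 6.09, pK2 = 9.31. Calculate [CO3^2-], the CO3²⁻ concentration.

α₂ = 1 / (1 + [H⁺]/K2 + [H⁺]²/(K1K2)) = 1 / (1 + 10^+1.31 + 10^-0.60)
   = 1 / (1 + 20.417 + 0.25119) = 1/21.669 = 0.04615
[CO3²⁻] = α₂ × DIC = 0.04615 × 3.99 = 0.184 mmol/kg

[CO3²⁻] = 0.184 mmol/kg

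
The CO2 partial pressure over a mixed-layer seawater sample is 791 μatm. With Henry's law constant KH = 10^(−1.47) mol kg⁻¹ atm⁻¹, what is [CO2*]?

[CO2*] = 26.8 μmol/kg

KH = 10^(−1.47) = 3.388×10^-2 mol kg⁻¹ atm⁻¹
[CO2*] = KH · pCO2 = 3.388×10^-2 × 791×10^-6 atm = 2.68×10^-5 mol/kg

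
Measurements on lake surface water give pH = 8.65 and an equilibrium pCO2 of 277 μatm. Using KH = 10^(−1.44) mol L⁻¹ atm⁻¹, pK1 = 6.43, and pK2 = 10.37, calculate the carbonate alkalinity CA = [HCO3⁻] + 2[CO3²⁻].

CA = 1.73 mmol/L

[CO2*] = KH · pCO2 = 10^(−1.44) × 277×10^-6 = 1.006×10^-5 mol/L
α₀ = 1/(1 + K1/[H⁺] + K1K2/[H⁺]²) = 1/(1 + 10^+2.22 + 10^+0.50) = 0.005878
DIC = [CO2*]/α₀ = 1.006×10^-5 / 0.005878 = 1.711 mmol/L
CA = (α₁ + 2α₂)·DIC = (0.9755 + 2×0.01859) × 1.711 = 1.73 mmol/L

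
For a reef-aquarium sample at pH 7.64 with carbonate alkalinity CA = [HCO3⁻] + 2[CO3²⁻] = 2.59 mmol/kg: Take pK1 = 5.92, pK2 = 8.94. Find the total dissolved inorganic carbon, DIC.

CA = [HCO3⁻] + 2[CO3²⁻] = (α₁ + 2α₂)·DIC
At pH 7.64: [H⁺]/K1 = 10^-1.72 = 0.019055, K2/[H⁺] = 10^-1.30 = 0.050119
α₁ = 1/(1 + 0.019055 + 0.050119) = 1/1.0692 = 0.9353; α₂ = α₁·K2/[H⁺] = 0.04688
α₁ + 2α₂ = 1.0291
DIC = CA / (α₁ + 2α₂) = 2.59 / 1.0291 = 2.52 mmol/kg

DIC = 2.52 mmol/kg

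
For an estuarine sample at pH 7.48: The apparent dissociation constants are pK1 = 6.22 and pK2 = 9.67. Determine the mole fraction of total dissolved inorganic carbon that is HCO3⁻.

α₁ = 1 / (1 + [H⁺]/K1 + K2/[H⁺]) = 1 / (1 + 10^-1.26 + 10^-2.19)
   = 1 / (1 + 0.054954 + 0.0064565) = 1/1.0614 = 0.9421

α₁ = 0.942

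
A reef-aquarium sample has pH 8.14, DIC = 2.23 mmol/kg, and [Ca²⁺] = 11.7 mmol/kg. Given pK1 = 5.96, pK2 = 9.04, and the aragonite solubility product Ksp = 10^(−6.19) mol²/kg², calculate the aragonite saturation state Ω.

Ω = 4.49

α₂ = 1 / (1 + [H⁺]/K2 + [H⁺]²/(K1K2)) = 1 / (1 + 10^+0.90 + 10^-1.28)
   = 1 / (1 + 7.9433 + 0.052481) = 1/8.9958 = 0.1112
[CO3²⁻] = α₂ × DIC = 0.1112 × 2.23 = 0.2479 mmol/kg
Ksp = 10^(−6.19) = 6.457×10^-7
Ω = [Ca²⁺][CO3²⁻]/Ksp = (11.7×10^-3)(2.479×10^-4) / 6.457×10^-7 = 4.49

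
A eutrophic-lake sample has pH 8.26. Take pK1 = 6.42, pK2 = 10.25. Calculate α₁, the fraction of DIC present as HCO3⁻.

α₁ = 0.976

α₁ = 1 / (1 + [H⁺]/K1 + K2/[H⁺]) = 1 / (1 + 10^-1.84 + 10^-1.99)
   = 1 / (1 + 0.014454 + 0.010233) = 1/1.0247 = 0.9759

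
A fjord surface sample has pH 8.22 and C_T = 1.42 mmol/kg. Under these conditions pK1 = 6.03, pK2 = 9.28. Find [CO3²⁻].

α₂ = 1 / (1 + [H⁺]/K2 + [H⁺]²/(K1K2)) = 1 / (1 + 10^+1.06 + 10^-1.13)
   = 1 / (1 + 11.482 + 0.074131) = 1/12.556 = 0.07965
[CO3²⁻] = α₂ × DIC = 0.07965 × 1.42 = 0.113 mmol/kg

[CO3²⁻] = 0.113 mmol/kg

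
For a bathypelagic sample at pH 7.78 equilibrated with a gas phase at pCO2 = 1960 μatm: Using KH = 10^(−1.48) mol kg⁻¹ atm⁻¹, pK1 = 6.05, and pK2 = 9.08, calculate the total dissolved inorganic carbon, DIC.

[CO2*] = KH · pCO2 = 10^(−1.48) × 1960×10^-6 = 6.490×10^-5 mol/kg
α₀ = 1/(1 + K1/[H⁺] + K1K2/[H⁺]²) = 1/(1 + 10^+1.73 + 10^+0.43) = 0.01742
DIC = [CO2*]/α₀ = 6.490×10^-5 / 0.01742 = 3.73 mmol/kg

DIC = 3.73 mmol/kg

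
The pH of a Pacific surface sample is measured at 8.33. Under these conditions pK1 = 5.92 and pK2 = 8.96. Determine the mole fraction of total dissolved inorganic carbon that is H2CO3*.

α₀ = 1 / (1 + K1/[H⁺] + K1K2/[H⁺]²) = 1 / (1 + 10^+2.41 + 10^+1.78)
   = 1 / (1 + 257.04 + 60.256) = 1/318.30 = 0.003142

α₀ = 0.00314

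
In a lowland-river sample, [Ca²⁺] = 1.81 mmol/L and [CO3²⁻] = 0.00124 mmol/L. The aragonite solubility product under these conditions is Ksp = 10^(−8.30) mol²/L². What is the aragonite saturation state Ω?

Ksp = 10^(−8.30) = 5.012×10^-9
Ω = [Ca²⁺][CO3²⁻]/Ksp = (1.81×10^-3)(0.00124×10^-3) / 5.012×10^-9 = 0.448

Ω = 0.448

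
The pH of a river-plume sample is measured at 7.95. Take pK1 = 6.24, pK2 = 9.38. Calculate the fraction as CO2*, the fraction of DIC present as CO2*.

α₀ = 0.0185

α₀ = 1 / (1 + K1/[H⁺] + K1K2/[H⁺]²) = 1 / (1 + 10^+1.71 + 10^+0.28)
   = 1 / (1 + 51.286 + 1.9055) = 1/54.192 = 0.01845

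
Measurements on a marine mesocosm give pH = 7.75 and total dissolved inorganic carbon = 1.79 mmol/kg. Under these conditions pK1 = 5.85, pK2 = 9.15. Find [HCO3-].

[HCO3⁻] = 1.70 mmol/kg

α₁ = 1 / (1 + [H⁺]/K1 + K2/[H⁺]) = 1 / (1 + 10^-1.90 + 10^-1.40)
   = 1 / (1 + 0.012589 + 0.039811) = 1/1.0524 = 0.9502
[HCO3⁻] = α₁ × DIC = 0.9502 × 1.79 = 1.70 mmol/kg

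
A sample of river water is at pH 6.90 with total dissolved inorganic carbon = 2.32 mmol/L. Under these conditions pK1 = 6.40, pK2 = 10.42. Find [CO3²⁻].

[CO3²⁻] = 0.532 μmol/L

α₂ = 1 / (1 + [H⁺]/K2 + [H⁺]²/(K1K2)) = 1 / (1 + 10^+3.52 + 10^+3.02)
   = 1 / (1 + 3311.3 + 1047.1) = 1/4359.4 = 0.0002294
[CO3²⁻] = α₂ × DIC = 0.0002294 × 2.32 = 0.000532 mmol/L = 0.532 μmol/L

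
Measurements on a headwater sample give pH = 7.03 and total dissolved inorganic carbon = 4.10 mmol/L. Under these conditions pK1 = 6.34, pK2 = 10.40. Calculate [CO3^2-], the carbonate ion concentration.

[CO3²⁻] = 1.45 μmol/L

α₂ = 1 / (1 + [H⁺]/K2 + [H⁺]²/(K1K2)) = 1 / (1 + 10^+3.37 + 10^+2.68)
   = 1 / (1 + 2344.2 + 478.63) = 1/2823.9 = 0.0003541
[CO3²⁻] = α₂ × DIC = 0.0003541 × 4.10 = 0.00145 mmol/L = 1.45 μmol/L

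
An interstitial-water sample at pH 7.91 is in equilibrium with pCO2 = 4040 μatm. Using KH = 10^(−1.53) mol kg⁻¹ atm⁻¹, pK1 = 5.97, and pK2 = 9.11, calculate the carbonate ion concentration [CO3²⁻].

[CO2*] = KH · pCO2 = 10^(−1.53) × 4040×10^-6 = 1.192×10^-4 mol/kg
α₀ = 1/(1 + K1/[H⁺] + K1K2/[H⁺]²) = 1/(1 + 10^+1.94 + 10^+0.74) = 0.01068
DIC = [CO2*]/α₀ = 1.192×10^-4 / 0.01068 = 11.16 mmol/kg
[CO3²⁻] = α₂·DIC; α₂ = 0.05872, so [CO3²⁻] = 0.05872 × 11.16 = 0.655 mmol/kg

[CO3²⁻] = 0.655 mmol/kg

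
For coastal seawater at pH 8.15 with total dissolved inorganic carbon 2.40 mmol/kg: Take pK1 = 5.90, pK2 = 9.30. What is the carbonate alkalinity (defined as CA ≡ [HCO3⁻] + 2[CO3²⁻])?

CA = [HCO3⁻] + 2[CO3²⁻] = (α₁ + 2α₂)·DIC
At pH 8.15: [H⁺]/K1 = 10^-2.25 = 0.0056234, K2/[H⁺] = 10^-1.15 = 0.070795
α₁ = 1/(1 + 0.0056234 + 0.070795) = 1/1.0764 = 0.9290; α₂ = α₁·K2/[H⁺] = 0.06577
α₁ + 2α₂ = 1.0605
CA = 1.0605 × 2.40 = 2.55 mmol/kg

CA = 2.55 mmol/kg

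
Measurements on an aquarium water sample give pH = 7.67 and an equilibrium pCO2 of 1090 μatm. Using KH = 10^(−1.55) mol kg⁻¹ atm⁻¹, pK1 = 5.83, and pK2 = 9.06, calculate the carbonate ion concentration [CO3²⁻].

[CO2*] = KH · pCO2 = 10^(−1.55) × 1090×10^-6 = 3.072×10^-5 mol/kg
α₀ = 1/(1 + K1/[H⁺] + K1K2/[H⁺]²) = 1/(1 + 10^+1.84 + 10^+0.45) = 0.01370
DIC = [CO2*]/α₀ = 3.072×10^-5 / 0.01370 = 2.243 mmol/kg
[CO3²⁻] = α₂·DIC; α₂ = 0.03861, so [CO3²⁻] = 0.03861 × 2.243 = 0.0866 mmol/kg

[CO3²⁻] = 0.0866 mmol/kg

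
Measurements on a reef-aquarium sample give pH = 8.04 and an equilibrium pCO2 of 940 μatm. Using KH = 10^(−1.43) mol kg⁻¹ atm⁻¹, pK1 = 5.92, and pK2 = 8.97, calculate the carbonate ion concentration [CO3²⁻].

[CO2*] = KH · pCO2 = 10^(−1.43) × 940×10^-6 = 3.492×10^-5 mol/kg
α₀ = 1/(1 + K1/[H⁺] + K1K2/[H⁺]²) = 1/(1 + 10^+2.12 + 10^+1.19) = 0.006742
DIC = [CO2*]/α₀ = 3.492×10^-5 / 0.006742 = 5.180 mmol/kg
[CO3²⁻] = α₂·DIC; α₂ = 0.1044, so [CO3²⁻] = 0.1044 × 5.180 = 0.541 mmol/kg

[CO3²⁻] = 0.541 mmol/kg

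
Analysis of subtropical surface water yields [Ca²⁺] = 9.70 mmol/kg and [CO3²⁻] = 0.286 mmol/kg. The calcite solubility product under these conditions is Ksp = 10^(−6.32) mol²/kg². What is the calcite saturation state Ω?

Ω = 5.80

Ksp = 10^(−6.32) = 4.786×10^-7
Ω = [Ca²⁺][CO3²⁻]/Ksp = (9.70×10^-3)(0.286×10^-3) / 4.786×10^-7 = 5.80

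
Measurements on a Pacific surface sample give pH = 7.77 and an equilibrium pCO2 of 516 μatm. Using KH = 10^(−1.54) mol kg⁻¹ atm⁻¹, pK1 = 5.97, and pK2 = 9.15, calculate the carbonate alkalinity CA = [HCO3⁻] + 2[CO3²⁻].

CA = 1.02 mmol/kg

[CO2*] = KH · pCO2 = 10^(−1.54) × 516×10^-6 = 1.488×10^-5 mol/kg
α₀ = 1/(1 + K1/[H⁺] + K1K2/[H⁺]²) = 1/(1 + 10^+1.80 + 10^+0.42) = 0.01499
DIC = [CO2*]/α₀ = 1.488×10^-5 / 0.01499 = 0.9930 mmol/kg
CA = (α₁ + 2α₂)·DIC = (0.9456 + 2×0.03942) × 0.9930 = 1.02 mmol/kg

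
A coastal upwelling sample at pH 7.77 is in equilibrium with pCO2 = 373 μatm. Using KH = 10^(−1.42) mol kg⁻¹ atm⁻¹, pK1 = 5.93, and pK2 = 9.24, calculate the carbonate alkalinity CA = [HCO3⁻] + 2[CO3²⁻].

CA = 1.05 mmol/kg

[CO2*] = KH · pCO2 = 10^(−1.42) × 373×10^-6 = 1.418×10^-5 mol/kg
α₀ = 1/(1 + K1/[H⁺] + K1K2/[H⁺]²) = 1/(1 + 10^+1.84 + 10^+0.37) = 0.01379
DIC = [CO2*]/α₀ = 1.418×10^-5 / 0.01379 = 1.029 mmol/kg
CA = (α₁ + 2α₂)·DIC = (0.9539 + 2×0.03232) × 1.029 = 1.05 mmol/kg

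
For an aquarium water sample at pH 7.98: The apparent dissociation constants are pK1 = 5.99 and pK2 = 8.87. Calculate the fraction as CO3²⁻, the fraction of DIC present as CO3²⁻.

α₂ = 1 / (1 + [H⁺]/K2 + [H⁺]²/(K1K2)) = 1 / (1 + 10^+0.89 + 10^-1.10)
   = 1 / (1 + 7.7625 + 0.079433) = 1/8.8419 = 0.1131

α₂ = 0.113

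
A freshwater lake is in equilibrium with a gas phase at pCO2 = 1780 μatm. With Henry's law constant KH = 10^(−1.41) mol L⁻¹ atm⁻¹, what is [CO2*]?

KH = 10^(−1.41) = 3.890×10^-2 mol L⁻¹ atm⁻¹
[CO2*] = KH · pCO2 = 3.890×10^-2 × 1780×10^-6 atm = 6.93×10^-5 mol/L

[CO2*] = 69.3 μmol/L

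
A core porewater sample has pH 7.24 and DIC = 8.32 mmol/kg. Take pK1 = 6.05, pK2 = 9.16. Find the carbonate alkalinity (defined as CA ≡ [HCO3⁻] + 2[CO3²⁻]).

CA = 7.91 mmol/kg

CA = [HCO3⁻] + 2[CO3²⁻] = (α₁ + 2α₂)·DIC
At pH 7.24: [H⁺]/K1 = 10^-1.19 = 0.064565, K2/[H⁺] = 10^-1.92 = 0.012023
α₁ = 1/(1 + 0.064565 + 0.012023) = 1/1.0766 = 0.9289; α₂ = α₁·K2/[H⁺] = 0.01117
α₁ + 2α₂ = 0.9512
CA = 0.9512 × 8.32 = 7.91 mmol/kg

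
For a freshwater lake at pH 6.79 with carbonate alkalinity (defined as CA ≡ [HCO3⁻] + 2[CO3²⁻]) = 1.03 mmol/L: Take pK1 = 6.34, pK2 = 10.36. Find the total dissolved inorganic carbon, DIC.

DIC = 1.39 mmol/L

CA = [HCO3⁻] + 2[CO3²⁻] = (α₁ + 2α₂)·DIC
At pH 6.79: [H⁺]/K1 = 10^-0.45 = 0.35481, K2/[H⁺] = 10^-3.57 = 0.00026915
α₁ = 1/(1 + 0.35481 + 0.00026915) = 1/1.3551 = 0.7380; α₂ = α₁·K2/[H⁺] = 0.0001986
α₁ + 2α₂ = 0.7384
DIC = CA / (α₁ + 2α₂) = 1.03 / 0.7384 = 1.39 mmol/L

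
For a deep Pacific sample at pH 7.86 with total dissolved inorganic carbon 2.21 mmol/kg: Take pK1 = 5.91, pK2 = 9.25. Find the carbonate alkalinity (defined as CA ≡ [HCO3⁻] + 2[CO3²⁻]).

CA = 2.27 mmol/kg

CA = [HCO3⁻] + 2[CO3²⁻] = (α₁ + 2α₂)·DIC
At pH 7.86: [H⁺]/K1 = 10^-1.95 = 0.011220, K2/[H⁺] = 10^-1.39 = 0.040738
α₁ = 1/(1 + 0.011220 + 0.040738) = 1/1.0520 = 0.9506; α₂ = α₁·K2/[H⁺] = 0.03873
α₁ + 2α₂ = 1.0281
CA = 1.0281 × 2.21 = 2.27 mmol/kg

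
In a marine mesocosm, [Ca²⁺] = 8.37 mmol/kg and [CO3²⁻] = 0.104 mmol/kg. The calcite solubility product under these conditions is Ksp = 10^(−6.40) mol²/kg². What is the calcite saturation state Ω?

Ω = 2.19

Ksp = 10^(−6.40) = 3.981×10^-7
Ω = [Ca²⁺][CO3²⁻]/Ksp = (8.37×10^-3)(0.104×10^-3) / 3.981×10^-7 = 2.19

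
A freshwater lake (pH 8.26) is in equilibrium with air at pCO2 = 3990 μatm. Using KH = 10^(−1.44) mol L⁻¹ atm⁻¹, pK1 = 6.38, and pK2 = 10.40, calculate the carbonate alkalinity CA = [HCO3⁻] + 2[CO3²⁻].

[CO2*] = KH · pCO2 = 10^(−1.44) × 3990×10^-6 = 1.449×10^-4 mol/L
α₀ = 1/(1 + K1/[H⁺] + K1K2/[H⁺]²) = 1/(1 + 10^+1.88 + 10^-0.26) = 0.01292
DIC = [CO2*]/α₀ = 1.449×10^-4 / 0.01292 = 11.21 mmol/L
CA = (α₁ + 2α₂)·DIC = (0.9800 + 2×0.007099) × 11.21 = 11.1 mmol/L

CA = 11.1 mmol/L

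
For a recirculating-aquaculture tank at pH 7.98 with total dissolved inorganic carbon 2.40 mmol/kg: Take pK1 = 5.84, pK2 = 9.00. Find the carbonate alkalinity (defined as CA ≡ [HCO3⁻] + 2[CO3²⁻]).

CA = [HCO3⁻] + 2[CO3²⁻] = (α₁ + 2α₂)·DIC
At pH 7.98: [H⁺]/K1 = 10^-2.14 = 0.0072444, K2/[H⁺] = 10^-1.02 = 0.095499
α₁ = 1/(1 + 0.0072444 + 0.095499) = 1/1.1027 = 0.9068; α₂ = α₁·K2/[H⁺] = 0.08660
α₁ + 2α₂ = 1.0800
CA = 1.0800 × 2.40 = 2.59 mmol/kg

CA = 2.59 mmol/kg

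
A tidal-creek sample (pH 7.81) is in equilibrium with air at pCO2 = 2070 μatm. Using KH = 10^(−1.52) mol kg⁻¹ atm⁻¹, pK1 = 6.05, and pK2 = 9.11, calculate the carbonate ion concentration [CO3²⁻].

[CO2*] = KH · pCO2 = 10^(−1.52) × 2070×10^-6 = 6.251×10^-5 mol/kg
α₀ = 1/(1 + K1/[H⁺] + K1K2/[H⁺]²) = 1/(1 + 10^+1.76 + 10^+0.46) = 0.01628
DIC = [CO2*]/α₀ = 6.251×10^-5 / 0.01628 = 3.840 mmol/kg
[CO3²⁻] = α₂·DIC; α₂ = 0.04695, so [CO3²⁻] = 0.04695 × 3.840 = 0.180 mmol/kg

[CO3²⁻] = 0.180 mmol/kg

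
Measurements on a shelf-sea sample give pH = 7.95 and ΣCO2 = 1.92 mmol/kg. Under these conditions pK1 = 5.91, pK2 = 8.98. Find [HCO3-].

α₁ = 1 / (1 + [H⁺]/K1 + K2/[H⁺]) = 1 / (1 + 10^-2.04 + 10^-1.03)
   = 1 / (1 + 0.0091201 + 0.093325) = 1/1.1024 = 0.9071
[HCO3⁻] = α₁ × DIC = 0.9071 × 1.92 = 1.74 mmol/kg

[HCO3⁻] = 1.74 mmol/kg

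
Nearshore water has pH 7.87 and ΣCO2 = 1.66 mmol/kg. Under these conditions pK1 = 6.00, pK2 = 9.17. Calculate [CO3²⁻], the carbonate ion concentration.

α₂ = 1 / (1 + [H⁺]/K2 + [H⁺]²/(K1K2)) = 1 / (1 + 10^+1.30 + 10^-0.57)
   = 1 / (1 + 19.953 + 0.26915) = 1/21.222 = 0.04712
[CO3²⁻] = α₂ × DIC = 0.04712 × 1.66 = 0.0782 mmol/kg

[CO3²⁻] = 0.0782 mmol/kg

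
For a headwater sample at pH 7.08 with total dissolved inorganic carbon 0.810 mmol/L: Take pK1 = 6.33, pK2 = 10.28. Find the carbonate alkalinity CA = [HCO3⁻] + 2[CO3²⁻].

CA = 0.688 mmol/L

CA = [HCO3⁻] + 2[CO3²⁻] = (α₁ + 2α₂)·DIC
At pH 7.08: [H⁺]/K1 = 10^-0.75 = 0.17783, K2/[H⁺] = 10^-3.20 = 0.00063096
α₁ = 1/(1 + 0.17783 + 0.00063096) = 1/1.1785 = 0.8486; α₂ = α₁·K2/[H⁺] = 0.0005354
α₁ + 2α₂ = 0.8496
CA = 0.8496 × 0.810 = 0.688 mmol/L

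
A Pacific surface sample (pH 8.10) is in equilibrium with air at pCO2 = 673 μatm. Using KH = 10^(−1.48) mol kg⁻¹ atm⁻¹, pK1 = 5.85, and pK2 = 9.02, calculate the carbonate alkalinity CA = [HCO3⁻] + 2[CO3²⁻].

CA = 4.92 mmol/kg

[CO2*] = KH · pCO2 = 10^(−1.48) × 673×10^-6 = 2.229×10^-5 mol/kg
α₀ = 1/(1 + K1/[H⁺] + K1K2/[H⁺]²) = 1/(1 + 10^+2.25 + 10^+1.33) = 0.004995
DIC = [CO2*]/α₀ = 2.229×10^-5 / 0.004995 = 4.462 mmol/kg
CA = (α₁ + 2α₂)·DIC = (0.8882 + 2×0.1068) × 4.462 = 4.92 mmol/kg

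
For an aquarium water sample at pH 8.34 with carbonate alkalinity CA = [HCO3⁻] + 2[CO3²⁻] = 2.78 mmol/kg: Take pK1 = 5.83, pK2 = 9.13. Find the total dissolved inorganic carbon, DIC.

DIC = 2.45 mmol/kg

CA = [HCO3⁻] + 2[CO3²⁻] = (α₁ + 2α₂)·DIC
At pH 8.34: [H⁺]/K1 = 10^-2.51 = 0.0030903, K2/[H⁺] = 10^-0.79 = 0.16218
α₁ = 1/(1 + 0.0030903 + 0.16218) = 1/1.1653 = 0.8582; α₂ = α₁·K2/[H⁺] = 0.1392
α₁ + 2α₂ = 1.1365
DIC = CA / (α₁ + 2α₂) = 2.78 / 1.1365 = 2.45 mmol/kg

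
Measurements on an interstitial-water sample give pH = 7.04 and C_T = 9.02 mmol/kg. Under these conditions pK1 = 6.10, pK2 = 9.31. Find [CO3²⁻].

[CO3²⁻] = 0.0432 mmol/kg

α₂ = 1 / (1 + [H⁺]/K2 + [H⁺]²/(K1K2)) = 1 / (1 + 10^+2.27 + 10^+1.33)
   = 1 / (1 + 186.21 + 21.380) = 1/208.59 = 0.004794
[CO3²⁻] = α₂ × DIC = 0.004794 × 9.02 = 0.0432 mmol/kg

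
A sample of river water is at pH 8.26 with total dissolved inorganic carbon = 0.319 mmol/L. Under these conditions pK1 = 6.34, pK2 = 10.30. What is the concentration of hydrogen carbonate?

α₁ = 1 / (1 + [H⁺]/K1 + K2/[H⁺]) = 1 / (1 + 10^-1.92 + 10^-2.04)
   = 1 / (1 + 0.012023 + 0.0091201) = 1/1.0211 = 0.9793
[HCO3⁻] = α₁ × DIC = 0.9793 × 0.319 = 0.312 mmol/L

[HCO3⁻] = 0.312 mmol/L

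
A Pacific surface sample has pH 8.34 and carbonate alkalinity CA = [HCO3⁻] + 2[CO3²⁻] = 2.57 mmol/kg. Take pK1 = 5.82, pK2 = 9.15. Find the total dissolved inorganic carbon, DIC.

CA = [HCO3⁻] + 2[CO3²⁻] = (α₁ + 2α₂)·DIC
At pH 8.34: [H⁺]/K1 = 10^-2.52 = 0.0030200, K2/[H⁺] = 10^-0.81 = 0.15488
α₁ = 1/(1 + 0.0030200 + 0.15488) = 1/1.1579 = 0.8636; α₂ = α₁·K2/[H⁺] = 0.1338
α₁ + 2α₂ = 1.1312
DIC = CA / (α₁ + 2α₂) = 2.57 / 1.1312 = 2.27 mmol/kg

DIC = 2.27 mmol/kg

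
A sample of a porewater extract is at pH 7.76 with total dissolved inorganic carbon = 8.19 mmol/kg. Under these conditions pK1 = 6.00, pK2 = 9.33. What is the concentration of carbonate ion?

α₂ = 1 / (1 + [H⁺]/K2 + [H⁺]²/(K1K2)) = 1 / (1 + 10^+1.57 + 10^-0.19)
   = 1 / (1 + 37.154 + 0.64565) = 1/38.799 = 0.02577
[CO3²⁻] = α₂ × DIC = 0.02577 × 8.19 = 0.211 mmol/kg

[CO3²⁻] = 0.211 mmol/kg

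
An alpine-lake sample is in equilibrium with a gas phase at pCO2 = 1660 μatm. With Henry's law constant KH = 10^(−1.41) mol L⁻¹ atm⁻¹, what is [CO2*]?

KH = 10^(−1.41) = 3.890×10^-2 mol L⁻¹ atm⁻¹
[CO2*] = KH · pCO2 = 3.890×10^-2 × 1660×10^-6 atm = 6.46×10^-5 mol/L

[CO2*] = 64.6 μmol/L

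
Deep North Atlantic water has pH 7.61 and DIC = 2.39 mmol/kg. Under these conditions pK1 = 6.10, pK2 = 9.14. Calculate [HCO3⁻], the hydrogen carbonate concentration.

[HCO3⁻] = 2.25 mmol/kg

α₁ = 1 / (1 + [H⁺]/K1 + K2/[H⁺]) = 1 / (1 + 10^-1.51 + 10^-1.53)
   = 1 / (1 + 0.030903 + 0.029512) = 1/1.0604 = 0.9430
[HCO3⁻] = α₁ × DIC = 0.9430 × 2.39 = 2.25 mmol/kg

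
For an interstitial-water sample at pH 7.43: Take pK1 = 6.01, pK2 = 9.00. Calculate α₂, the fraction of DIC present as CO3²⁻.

α₂ = 0.0253

α₂ = 1 / (1 + [H⁺]/K2 + [H⁺]²/(K1K2)) = 1 / (1 + 10^+1.57 + 10^+0.15)
   = 1 / (1 + 37.154 + 1.4125) = 1/39.566 = 0.02527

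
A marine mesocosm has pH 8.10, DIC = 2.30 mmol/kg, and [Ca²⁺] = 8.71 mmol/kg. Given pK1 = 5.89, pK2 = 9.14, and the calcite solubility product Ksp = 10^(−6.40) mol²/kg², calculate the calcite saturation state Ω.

Ω = 4.18

α₂ = 1 / (1 + [H⁺]/K2 + [H⁺]²/(K1K2)) = 1 / (1 + 10^+1.04 + 10^-1.17)
   = 1 / (1 + 10.965 + 0.067608) = 1/12.032 = 0.08311
[CO3²⁻] = α₂ × DIC = 0.08311 × 2.30 = 0.1912 mmol/kg
Ksp = 10^(−6.40) = 3.981×10^-7
Ω = [Ca²⁺][CO3²⁻]/Ksp = (8.71×10^-3)(1.912×10^-4) / 3.981×10^-7 = 4.18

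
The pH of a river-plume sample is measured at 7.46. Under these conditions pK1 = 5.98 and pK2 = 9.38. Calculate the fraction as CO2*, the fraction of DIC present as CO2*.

α₀ = 1 / (1 + K1/[H⁺] + K1K2/[H⁺]²) = 1 / (1 + 10^+1.48 + 10^-0.44)
   = 1 / (1 + 30.200 + 0.36308) = 1/31.563 = 0.03168

α₀ = 0.0317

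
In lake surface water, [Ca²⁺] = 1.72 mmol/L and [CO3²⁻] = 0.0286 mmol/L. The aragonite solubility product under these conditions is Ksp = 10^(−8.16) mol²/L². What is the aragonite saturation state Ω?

Ω = 7.11

Ksp = 10^(−8.16) = 6.918×10^-9
Ω = [Ca²⁺][CO3²⁻]/Ksp = (1.72×10^-3)(0.0286×10^-3) / 6.918×10^-9 = 7.11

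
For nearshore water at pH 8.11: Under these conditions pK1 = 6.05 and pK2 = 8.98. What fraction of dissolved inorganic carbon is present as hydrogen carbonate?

α₁ = 0.874

α₁ = 1 / (1 + [H⁺]/K1 + K2/[H⁺]) = 1 / (1 + 10^-2.06 + 10^-0.87)
   = 1 / (1 + 0.0087096 + 0.13490) = 1/1.1436 = 0.8744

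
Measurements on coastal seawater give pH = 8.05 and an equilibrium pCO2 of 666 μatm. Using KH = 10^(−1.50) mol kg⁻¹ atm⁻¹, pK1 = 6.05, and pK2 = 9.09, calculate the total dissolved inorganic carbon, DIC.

DIC = 2.32 mmol/kg

[CO2*] = KH · pCO2 = 10^(−1.50) × 666×10^-6 = 2.106×10^-5 mol/kg
α₀ = 1/(1 + K1/[H⁺] + K1K2/[H⁺]²) = 1/(1 + 10^+2.00 + 10^+0.96) = 0.009081
DIC = [CO2*]/α₀ = 2.106×10^-5 / 0.009081 = 2.32 mmol/kg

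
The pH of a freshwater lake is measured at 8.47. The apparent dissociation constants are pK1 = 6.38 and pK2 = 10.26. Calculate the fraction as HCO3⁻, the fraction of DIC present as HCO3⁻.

α₁ = 1 / (1 + [H⁺]/K1 + K2/[H⁺]) = 1 / (1 + 10^-2.09 + 10^-1.79)
   = 1 / (1 + 0.0081283 + 0.016218) = 1/1.0243 = 0.9762

α₁ = 0.976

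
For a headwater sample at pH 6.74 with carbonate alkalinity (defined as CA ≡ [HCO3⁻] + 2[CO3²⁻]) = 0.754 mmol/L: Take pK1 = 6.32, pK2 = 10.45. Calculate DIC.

DIC = 1.04 mmol/L

CA = [HCO3⁻] + 2[CO3²⁻] = (α₁ + 2α₂)·DIC
At pH 6.74: [H⁺]/K1 = 10^-0.42 = 0.38019, K2/[H⁺] = 10^-3.71 = 0.00019498
α₁ = 1/(1 + 0.38019 + 0.00019498) = 1/1.3804 = 0.7244; α₂ = α₁·K2/[H⁺] = 0.0001413
α₁ + 2α₂ = 0.7247
DIC = CA / (α₁ + 2α₂) = 0.754 / 0.7247 = 1.04 mmol/L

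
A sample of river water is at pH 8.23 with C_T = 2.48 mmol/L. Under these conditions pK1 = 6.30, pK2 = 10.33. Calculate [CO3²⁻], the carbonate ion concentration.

α₂ = 1 / (1 + [H⁺]/K2 + [H⁺]²/(K1K2)) = 1 / (1 + 10^+2.10 + 10^+0.17)
   = 1 / (1 + 125.89 + 1.4791) = 1/128.37 = 0.007790
[CO3²⁻] = α₂ × DIC = 0.007790 × 2.48 = 0.0193 mmol/L = 19.3 μmol/L

[CO3²⁻] = 19.3 μmol/L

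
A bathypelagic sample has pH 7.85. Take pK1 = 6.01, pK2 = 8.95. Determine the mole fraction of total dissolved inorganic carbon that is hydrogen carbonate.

α₁ = 1 / (1 + [H⁺]/K1 + K2/[H⁺]) = 1 / (1 + 10^-1.84 + 10^-1.10)
   = 1 / (1 + 0.014454 + 0.079433) = 1/1.0939 = 0.9142

α₁ = 0.914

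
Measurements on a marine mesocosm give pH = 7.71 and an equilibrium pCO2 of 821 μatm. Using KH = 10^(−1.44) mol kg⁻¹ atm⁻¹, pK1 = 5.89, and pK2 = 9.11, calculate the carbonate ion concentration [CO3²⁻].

[CO2*] = KH · pCO2 = 10^(−1.44) × 821×10^-6 = 2.981×10^-5 mol/kg
α₀ = 1/(1 + K1/[H⁺] + K1K2/[H⁺]²) = 1/(1 + 10^+1.82 + 10^+0.42) = 0.01435
DIC = [CO2*]/α₀ = 2.981×10^-5 / 0.01435 = 2.078 mmol/kg
[CO3²⁻] = α₂·DIC; α₂ = 0.03774, so [CO3²⁻] = 0.03774 × 2.078 = 0.0784 mmol/kg

[CO3²⁻] = 0.0784 mmol/kg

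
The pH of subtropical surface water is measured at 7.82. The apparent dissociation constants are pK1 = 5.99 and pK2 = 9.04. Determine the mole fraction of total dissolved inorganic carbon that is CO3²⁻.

α₂ = 0.0560

α₂ = 1 / (1 + [H⁺]/K2 + [H⁺]²/(K1K2)) = 1 / (1 + 10^+1.22 + 10^-0.61)
   = 1 / (1 + 16.596 + 0.24547) = 1/17.841 = 0.05605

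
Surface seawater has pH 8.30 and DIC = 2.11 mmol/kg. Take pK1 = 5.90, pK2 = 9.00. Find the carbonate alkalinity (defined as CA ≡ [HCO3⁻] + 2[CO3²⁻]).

CA = [HCO3⁻] + 2[CO3²⁻] = (α₁ + 2α₂)·DIC
At pH 8.30: [H⁺]/K1 = 10^-2.40 = 0.0039811, K2/[H⁺] = 10^-0.70 = 0.19953
α₁ = 1/(1 + 0.0039811 + 0.19953) = 1/1.2035 = 0.8309; α₂ = α₁·K2/[H⁺] = 0.1658
α₁ + 2α₂ = 1.1625
CA = 1.1625 × 2.11 = 2.45 mmol/kg

CA = 2.45 mmol/kg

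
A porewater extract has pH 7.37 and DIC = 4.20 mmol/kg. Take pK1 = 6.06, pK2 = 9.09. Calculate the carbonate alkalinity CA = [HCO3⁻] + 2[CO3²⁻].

CA = [HCO3⁻] + 2[CO3²⁻] = (α₁ + 2α₂)·DIC
At pH 7.37: [H⁺]/K1 = 10^-1.31 = 0.048978, K2/[H⁺] = 10^-1.72 = 0.019055
α₁ = 1/(1 + 0.048978 + 0.019055) = 1/1.0680 = 0.9363; α₂ = α₁·K2/[H⁺] = 0.01784
α₁ + 2α₂ = 0.9720
CA = 0.9720 × 4.20 = 4.08 mmol/kg

CA = 4.08 mmol/kg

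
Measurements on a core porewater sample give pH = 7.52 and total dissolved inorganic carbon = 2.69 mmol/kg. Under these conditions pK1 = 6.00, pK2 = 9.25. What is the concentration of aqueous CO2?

[CO2*] = 0.0775 mmol/kg

α₀ = 1 / (1 + K1/[H⁺] + K1K2/[H⁺]²) = 1 / (1 + 10^+1.52 + 10^-0.21)
   = 1 / (1 + 33.113 + 0.61660) = 1/34.730 = 0.02879
[CO2*] = α₀ × DIC = 0.02879 × 2.69 = 0.0775 mmol/kg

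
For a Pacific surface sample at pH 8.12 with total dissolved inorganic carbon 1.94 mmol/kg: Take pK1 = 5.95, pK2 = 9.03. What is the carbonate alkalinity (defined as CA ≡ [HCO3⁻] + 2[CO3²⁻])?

CA = 2.14 mmol/kg

CA = [HCO3⁻] + 2[CO3²⁻] = (α₁ + 2α₂)·DIC
At pH 8.12: [H⁺]/K1 = 10^-2.17 = 0.0067608, K2/[H⁺] = 10^-0.91 = 0.12303
α₁ = 1/(1 + 0.0067608 + 0.12303) = 1/1.1298 = 0.8851; α₂ = α₁·K2/[H⁺] = 0.1089
α₁ + 2α₂ = 1.1029
CA = 1.1029 × 1.94 = 2.14 mmol/kg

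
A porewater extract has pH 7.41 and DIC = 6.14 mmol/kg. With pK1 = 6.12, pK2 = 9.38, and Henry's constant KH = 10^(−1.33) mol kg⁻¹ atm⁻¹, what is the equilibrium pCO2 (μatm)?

α₀ = 1 / (1 + K1/[H⁺] + K1K2/[H⁺]²) = 1 / (1 + 10^+1.29 + 10^-0.68)
   = 1 / (1 + 19.498 + 0.20893) = 1/20.707 = 0.04829
[CO2*] = α₀ × DIC = 0.04829 × 6.14 = 0.2965 mmol/kg
pCO2 = [CO2*]/KH = 2.965×10^-4 / 4.677×10^-2 = 6340 μatm

pCO2 = 6340 μatm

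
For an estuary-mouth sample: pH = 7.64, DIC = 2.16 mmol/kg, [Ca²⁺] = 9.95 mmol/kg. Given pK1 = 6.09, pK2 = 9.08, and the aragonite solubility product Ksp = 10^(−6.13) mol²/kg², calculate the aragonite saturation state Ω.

Ω = 0.989

α₂ = 1 / (1 + [H⁺]/K2 + [H⁺]²/(K1K2)) = 1 / (1 + 10^+1.44 + 10^-0.11)
   = 1 / (1 + 27.542 + 0.77625) = 1/29.319 = 0.03411
[CO3²⁻] = α₂ × DIC = 0.03411 × 2.16 = 0.07367 mmol/kg
Ksp = 10^(−6.13) = 7.413×10^-7
Ω = [Ca²⁺][CO3²⁻]/Ksp = (9.95×10^-3)(7.367×10^-5) / 7.413×10^-7 = 0.989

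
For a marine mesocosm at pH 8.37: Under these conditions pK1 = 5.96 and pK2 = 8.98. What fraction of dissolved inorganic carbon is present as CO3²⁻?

α₂ = 1 / (1 + [H⁺]/K2 + [H⁺]²/(K1K2)) = 1 / (1 + 10^+0.61 + 10^-1.80)
   = 1 / (1 + 4.0738 + 0.015849) = 1/5.0897 = 0.1965

α₂ = 0.196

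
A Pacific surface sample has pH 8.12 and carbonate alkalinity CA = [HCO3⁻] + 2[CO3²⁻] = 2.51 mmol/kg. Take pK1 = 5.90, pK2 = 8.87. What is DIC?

CA = [HCO3⁻] + 2[CO3²⁻] = (α₁ + 2α₂)·DIC
At pH 8.12: [H⁺]/K1 = 10^-2.22 = 0.0060256, K2/[H⁺] = 10^-0.75 = 0.17783
α₁ = 1/(1 + 0.0060256 + 0.17783) = 1/1.1839 = 0.8447; α₂ = α₁·K2/[H⁺] = 0.1502
α₁ + 2α₂ = 1.1451
DIC = CA / (α₁ + 2α₂) = 2.51 / 1.1451 = 2.19 mmol/kg

DIC = 2.19 mmol/kg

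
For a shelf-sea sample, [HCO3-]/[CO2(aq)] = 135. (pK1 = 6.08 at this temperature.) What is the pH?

From K1 = [H⁺][HCO3-]/[CO2(aq)]:  pH = pK1 + log₁₀([HCO3-]/[CO2(aq)])
log₁₀(135) = +2.130
pH = 6.08 + (+2.130) = 8.21

pH = 8.21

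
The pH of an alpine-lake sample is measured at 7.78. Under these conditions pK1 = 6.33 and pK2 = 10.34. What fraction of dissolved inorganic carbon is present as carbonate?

α₂ = 1 / (1 + [H⁺]/K2 + [H⁺]²/(K1K2)) = 1 / (1 + 10^+2.56 + 10^+1.11)
   = 1 / (1 + 363.08 + 12.882) = 1/376.96 = 0.002653

α₂ = 0.00265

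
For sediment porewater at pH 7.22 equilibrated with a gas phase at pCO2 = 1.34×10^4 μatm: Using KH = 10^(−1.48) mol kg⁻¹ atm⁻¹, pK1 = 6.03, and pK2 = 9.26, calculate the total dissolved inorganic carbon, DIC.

DIC = 7.38 mmol/kg

[CO2*] = KH · pCO2 = 10^(−1.48) × 1.34×10^4×10^-6 = 4.437×10^-4 mol/kg
α₀ = 1/(1 + K1/[H⁺] + K1K2/[H⁺]²) = 1/(1 + 10^+1.19 + 10^-0.85) = 0.06013
DIC = [CO2*]/α₀ = 4.437×10^-4 / 0.06013 = 7.38 mmol/kg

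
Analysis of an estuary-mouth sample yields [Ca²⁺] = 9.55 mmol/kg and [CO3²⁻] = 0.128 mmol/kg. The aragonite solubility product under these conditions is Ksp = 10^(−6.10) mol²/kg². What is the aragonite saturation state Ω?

Ksp = 10^(−6.10) = 7.943×10^-7
Ω = [Ca²⁺][CO3²⁻]/Ksp = (9.55×10^-3)(0.128×10^-3) / 7.943×10^-7 = 1.54

Ω = 1.54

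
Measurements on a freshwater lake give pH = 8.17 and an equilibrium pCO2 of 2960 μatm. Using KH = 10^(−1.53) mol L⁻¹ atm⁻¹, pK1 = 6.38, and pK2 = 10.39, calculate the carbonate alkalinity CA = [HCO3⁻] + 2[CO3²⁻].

CA = 5.45 mmol/L

[CO2*] = KH · pCO2 = 10^(−1.53) × 2960×10^-6 = 8.736×10^-5 mol/L
α₀ = 1/(1 + K1/[H⁺] + K1K2/[H⁺]²) = 1/(1 + 10^+1.79 + 10^-0.43) = 0.01587
DIC = [CO2*]/α₀ = 8.736×10^-5 / 0.01587 = 5.506 mmol/L
CA = (α₁ + 2α₂)·DIC = (0.9782 + 2×0.005894) × 5.506 = 5.45 mmol/L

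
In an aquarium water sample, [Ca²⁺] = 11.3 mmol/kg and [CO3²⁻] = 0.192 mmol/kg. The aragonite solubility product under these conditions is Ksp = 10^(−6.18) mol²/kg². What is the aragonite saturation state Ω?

Ksp = 10^(−6.18) = 6.607×10^-7
Ω = [Ca²⁺][CO3²⁻]/Ksp = (11.3×10^-3)(0.192×10^-3) / 6.607×10^-7 = 3.28

Ω = 3.28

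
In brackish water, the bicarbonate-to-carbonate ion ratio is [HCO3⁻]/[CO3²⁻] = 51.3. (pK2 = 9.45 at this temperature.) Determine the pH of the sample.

From K2 = [H⁺][CO3²⁻]/[HCO3⁻]:  pH = pK2 − log₁₀([HCO3⁻]/[CO3²⁻])
log₁₀(51.3) = +1.710
pH = 9.45 − (+1.710) = 7.74

pH = 7.74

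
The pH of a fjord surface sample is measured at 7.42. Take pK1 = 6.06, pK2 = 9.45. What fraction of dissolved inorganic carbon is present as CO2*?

α₀ = 0.0415

α₀ = 1 / (1 + K1/[H⁺] + K1K2/[H⁺]²) = 1 / (1 + 10^+1.36 + 10^-0.67)
   = 1 / (1 + 22.909 + 0.21380) = 1/24.122 = 0.04146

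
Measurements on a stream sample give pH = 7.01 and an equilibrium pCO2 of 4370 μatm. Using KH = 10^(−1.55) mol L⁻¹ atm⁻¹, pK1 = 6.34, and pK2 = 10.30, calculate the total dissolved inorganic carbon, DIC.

[CO2*] = KH · pCO2 = 10^(−1.55) × 4370×10^-6 = 1.232×10^-4 mol/L
α₀ = 1/(1 + K1/[H⁺] + K1K2/[H⁺]²) = 1/(1 + 10^+0.67 + 10^-2.62) = 0.1761
DIC = [CO2*]/α₀ = 1.232×10^-4 / 0.1761 = 0.700 mmol/L

DIC = 0.700 mmol/L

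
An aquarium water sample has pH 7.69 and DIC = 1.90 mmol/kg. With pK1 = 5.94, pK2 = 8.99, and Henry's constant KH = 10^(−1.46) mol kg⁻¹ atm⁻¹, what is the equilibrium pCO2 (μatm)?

pCO2 = 912 μatm

α₀ = 1 / (1 + K1/[H⁺] + K1K2/[H⁺]²) = 1 / (1 + 10^+1.75 + 10^+0.45)
   = 1 / (1 + 56.234 + 2.8184) = 1/60.053 = 0.01665
[CO2*] = α₀ × DIC = 0.01665 × 1.90 = 0.03164 mmol/kg
pCO2 = [CO2*]/KH = 3.164×10^-5 / 3.467×10^-2 = 912 μatm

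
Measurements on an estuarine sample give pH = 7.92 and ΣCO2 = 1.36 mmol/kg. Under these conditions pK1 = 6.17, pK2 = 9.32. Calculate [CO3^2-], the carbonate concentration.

α₂ = 1 / (1 + [H⁺]/K2 + [H⁺]²/(K1K2)) = 1 / (1 + 10^+1.40 + 10^-0.35)
   = 1 / (1 + 25.119 + 0.44668) = 1/26.566 = 0.03764
[CO3²⁻] = α₂ × DIC = 0.03764 × 1.36 = 0.0512 mmol/kg

[CO3²⁻] = 0.0512 mmol/kg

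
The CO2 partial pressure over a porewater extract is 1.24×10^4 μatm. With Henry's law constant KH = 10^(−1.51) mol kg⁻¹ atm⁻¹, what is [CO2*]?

KH = 10^(−1.51) = 3.090×10^-2 mol kg⁻¹ atm⁻¹
[CO2*] = KH · pCO2 = 3.090×10^-2 × 1.24×10^4×10^-6 atm = 3.83×10^-4 mol/kg

[CO2*] = 383 μmol/kg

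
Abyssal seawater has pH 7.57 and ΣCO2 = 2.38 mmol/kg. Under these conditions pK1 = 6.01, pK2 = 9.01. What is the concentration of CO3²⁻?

α₂ = 1 / (1 + [H⁺]/K2 + [H⁺]²/(K1K2)) = 1 / (1 + 10^+1.44 + 10^-0.12)
   = 1 / (1 + 27.542 + 0.75858) = 1/29.301 = 0.03413
[CO3²⁻] = α₂ × DIC = 0.03413 × 2.38 = 0.0812 mmol/kg

[CO3²⁻] = 0.0812 mmol/kg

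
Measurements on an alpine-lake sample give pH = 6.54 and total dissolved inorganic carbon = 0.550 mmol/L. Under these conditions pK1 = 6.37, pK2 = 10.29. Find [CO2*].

α₀ = 1 / (1 + K1/[H⁺] + K1K2/[H⁺]²) = 1 / (1 + 10^+0.17 + 10^-3.58)
   = 1 / (1 + 1.4791 + 0.00026303) = 1/2.4794 = 0.4033
[CO2*] = α₀ × DIC = 0.4033 × 0.550 = 0.222 mmol/L

[CO2*] = 0.222 mmol/L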